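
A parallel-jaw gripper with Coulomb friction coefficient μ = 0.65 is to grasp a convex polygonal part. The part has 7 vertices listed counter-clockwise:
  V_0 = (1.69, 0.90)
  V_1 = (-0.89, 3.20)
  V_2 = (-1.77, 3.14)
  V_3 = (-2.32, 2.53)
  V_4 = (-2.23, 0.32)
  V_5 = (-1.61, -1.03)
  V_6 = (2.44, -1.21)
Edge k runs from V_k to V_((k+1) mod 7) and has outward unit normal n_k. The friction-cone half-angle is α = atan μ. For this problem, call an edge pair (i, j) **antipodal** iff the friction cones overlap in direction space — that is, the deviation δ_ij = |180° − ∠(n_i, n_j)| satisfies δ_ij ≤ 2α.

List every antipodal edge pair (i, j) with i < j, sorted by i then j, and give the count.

α = atan 0.65 = 33.02°;  2α = 66.05°
n_0 = (+0.6654, +0.7465)
n_1 = (-0.0680, +0.9977)
n_2 = (-0.7427, +0.6696)
n_3 = (-0.9992, -0.0407)
n_4 = (-0.9087, -0.4173)
n_5 = (-0.0444, -0.9990)
n_6 = (+0.9422, +0.3349)
  (0,1): δ = 134.38°  ·
  (0,2): δ = 90.32°  ·
  (0,3): δ = 45.95°  ✓
  (0,4): δ = 23.62°  ✓
  (0,5): δ = 39.17°  ✓
  (0,6): δ = 151.28°  ·
  (1,2): δ = 135.94°  ·
  (1,3): δ = 91.57°  ·
  (1,4): δ = 69.23°  ·
  (1,5): δ = 6.45°  ✓
  (1,6): δ = 105.67°  ·
  (2,3): δ = 135.63°  ·
  (2,4): δ = 113.29°  ·
  (2,5): δ = 50.51°  ✓
  (2,6): δ = 61.61°  ✓
  (3,4): δ = 157.66°  ·
  (3,5): δ = 94.88°  ·
  (3,6): δ = 17.24°  ✓
  (4,5): δ = 117.21°  ·
  (4,6): δ = 5.10°  ✓
  (5,6): δ = 67.89°  ·
antipodal pairs: 8

count = 8; pairs: (0,3), (0,4), (0,5), (1,5), (2,5), (2,6), (3,6), (4,6)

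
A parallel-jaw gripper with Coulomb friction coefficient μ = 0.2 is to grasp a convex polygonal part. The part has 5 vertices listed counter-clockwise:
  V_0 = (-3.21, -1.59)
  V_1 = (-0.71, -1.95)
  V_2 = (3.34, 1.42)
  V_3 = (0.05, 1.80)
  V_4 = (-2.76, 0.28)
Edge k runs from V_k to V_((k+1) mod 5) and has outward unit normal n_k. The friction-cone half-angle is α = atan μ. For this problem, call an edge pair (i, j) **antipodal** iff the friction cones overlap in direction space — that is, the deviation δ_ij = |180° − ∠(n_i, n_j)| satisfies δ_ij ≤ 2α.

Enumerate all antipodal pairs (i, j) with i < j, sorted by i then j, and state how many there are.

α = atan 0.2 = 11.31°;  2α = 22.62°
n_0 = (-0.1425, -0.9898)
n_1 = (+0.6396, -0.7687)
n_2 = (+0.1147, +0.9934)
n_3 = (-0.4758, +0.8796)
n_4 = (-0.9722, +0.2340)
  (0,1): δ = 132.04°  ·
  (0,2): δ = 1.61°  ✓
  (0,3): δ = 36.60°  ·
  (0,4): δ = 84.66°  ·
  (1,2): δ = 46.35°  ·
  (1,3): δ = 11.35°  ✓
  (1,4): δ = 36.71°  ·
  (2,3): δ = 145.00°  ·
  (2,4): δ = 96.94°  ·
  (3,4): δ = 131.94°  ·
antipodal pairs: 2

count = 2; pairs: (0,2), (1,3)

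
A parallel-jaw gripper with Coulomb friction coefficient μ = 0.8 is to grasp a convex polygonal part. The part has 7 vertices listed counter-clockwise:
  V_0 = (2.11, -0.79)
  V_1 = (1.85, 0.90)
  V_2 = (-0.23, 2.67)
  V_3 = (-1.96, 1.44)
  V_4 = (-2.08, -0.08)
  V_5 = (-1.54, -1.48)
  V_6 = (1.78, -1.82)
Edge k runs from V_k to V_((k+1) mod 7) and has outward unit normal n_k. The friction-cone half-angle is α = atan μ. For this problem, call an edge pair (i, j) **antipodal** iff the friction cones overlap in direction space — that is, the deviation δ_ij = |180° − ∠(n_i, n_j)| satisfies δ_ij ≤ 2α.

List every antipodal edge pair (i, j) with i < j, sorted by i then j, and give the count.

α = atan 0.8 = 38.66°;  2α = 77.32°
n_0 = (+0.9884, +0.1521)
n_1 = (+0.6481, +0.7616)
n_2 = (-0.5795, +0.8150)
n_3 = (-0.9969, +0.0787)
n_4 = (-0.9330, -0.3599)
n_5 = (-0.1019, -0.9948)
n_6 = (+0.9523, -0.3051)
  (0,1): δ = 139.14°  ·
  (0,2): δ = 63.33°  ✓
  (0,3): δ = 13.26°  ✓
  (0,4): δ = 12.35°  ✓
  (0,5): δ = 75.41°  ✓
  (0,6): δ = 153.49°  ·
  (1,2): δ = 104.19°  ·
  (1,3): δ = 54.12°  ✓
  (1,4): δ = 28.51°  ✓
  (1,5): δ = 34.55°  ✓
  (1,6): δ = 112.63°  ·
  (2,3): δ = 129.93°  ·
  (2,4): δ = 104.32°  ·
  (2,5): δ = 41.26°  ✓
  (2,6): δ = 36.82°  ✓
  (3,4): δ = 154.39°  ·
  (3,5): δ = 91.33°  ·
  (3,6): δ = 13.25°  ✓
  (4,5): δ = 116.94°  ·
  (4,6): δ = 38.86°  ✓
  (5,6): δ = 101.92°  ·
antipodal pairs: 11

count = 11; pairs: (0,2), (0,3), (0,4), (0,5), (1,3), (1,4), (1,5), (2,5), (2,6), (3,6), (4,6)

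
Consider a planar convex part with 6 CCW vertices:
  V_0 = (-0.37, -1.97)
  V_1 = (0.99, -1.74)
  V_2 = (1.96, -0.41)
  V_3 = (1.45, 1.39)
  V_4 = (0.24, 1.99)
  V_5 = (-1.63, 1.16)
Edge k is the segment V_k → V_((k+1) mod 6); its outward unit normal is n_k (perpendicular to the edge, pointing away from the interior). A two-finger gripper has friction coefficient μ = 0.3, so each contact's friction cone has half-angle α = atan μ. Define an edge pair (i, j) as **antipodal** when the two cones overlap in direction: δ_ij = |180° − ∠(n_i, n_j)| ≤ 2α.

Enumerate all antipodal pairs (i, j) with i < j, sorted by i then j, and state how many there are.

count = 3; pairs: (0,4), (1,4), (2,5)

α = atan 0.3 = 16.70°;  2α = 33.40°
n_0 = (+0.1667, -0.9860)
n_1 = (+0.8079, -0.5893)
n_2 = (+0.9621, +0.2726)
n_3 = (+0.4442, +0.8959)
n_4 = (-0.4057, +0.9140)
n_5 = (-0.9277, -0.3734)
  (0,1): δ = 135.70°  ·
  (0,2): δ = 83.78°  ·
  (0,3): δ = 35.97°  ·
  (0,4): δ = 14.34°  ✓
  (0,5): δ = 102.33°  ·
  (1,2): δ = 128.08°  ·
  (1,3): δ = 80.27°  ·
  (1,4): δ = 29.96°  ✓
  (1,5): δ = 58.03°  ·
  (2,3): δ = 132.19°  ·
  (2,4): δ = 81.89°  ·
  (2,5): δ = 6.11°  ✓
  (3,4): δ = 129.69°  ·
  (3,5): δ = 41.70°  ·
  (4,5): δ = 92.01°  ·
antipodal pairs: 3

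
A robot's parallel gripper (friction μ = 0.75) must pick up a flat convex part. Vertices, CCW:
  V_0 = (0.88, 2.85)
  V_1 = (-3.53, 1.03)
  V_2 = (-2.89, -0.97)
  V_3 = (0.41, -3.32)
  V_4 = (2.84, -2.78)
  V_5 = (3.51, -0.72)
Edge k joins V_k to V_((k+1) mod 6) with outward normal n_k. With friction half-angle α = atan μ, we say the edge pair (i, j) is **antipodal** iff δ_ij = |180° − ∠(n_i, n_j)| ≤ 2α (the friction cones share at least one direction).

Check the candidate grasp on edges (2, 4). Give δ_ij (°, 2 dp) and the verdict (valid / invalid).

δ = 72.56°, valid

α = atan 0.75 = 36.87°;  2α = 73.74°
edge 2: e_2 = (+3.30, -2.35);  n_2 = (-0.5801, -0.8146)
edge 4: e_4 = (+0.67, +2.06);  n_4 = (+0.9510, -0.3093)
∠(n_2, n_4) = 107.44°
δ = |180° − 107.44°| = 72.56°
72.56° ≤ 2α = 73.74°  →  valid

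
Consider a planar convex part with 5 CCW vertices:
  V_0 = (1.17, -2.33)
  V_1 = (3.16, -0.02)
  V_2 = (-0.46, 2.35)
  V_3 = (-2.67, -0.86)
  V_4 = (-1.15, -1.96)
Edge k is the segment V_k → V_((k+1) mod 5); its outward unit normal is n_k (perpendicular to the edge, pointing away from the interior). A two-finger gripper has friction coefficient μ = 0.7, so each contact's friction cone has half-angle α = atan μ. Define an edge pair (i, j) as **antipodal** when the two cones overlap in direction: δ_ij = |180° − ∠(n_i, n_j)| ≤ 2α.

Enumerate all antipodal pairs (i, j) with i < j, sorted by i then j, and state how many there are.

α = atan 0.7 = 34.99°;  2α = 69.98°
n_0 = (+0.7576, -0.6527)
n_1 = (+0.5477, +0.8366)
n_2 = (-0.8237, +0.5671)
n_3 = (-0.5863, -0.8101)
n_4 = (-0.1575, -0.9875)
  (0,1): δ = 82.47°  ·
  (0,2): δ = 6.20°  ✓
  (0,3): δ = 94.85°  ·
  (0,4): δ = 121.68°  ·
  (1,2): δ = 91.33°  ·
  (1,3): δ = 2.68°  ✓
  (1,4): δ = 24.15°  ✓
  (2,3): δ = 91.35°  ·
  (2,4): δ = 64.51°  ✓
  (3,4): δ = 153.17°  ·
antipodal pairs: 4

count = 4; pairs: (0,2), (1,3), (1,4), (2,4)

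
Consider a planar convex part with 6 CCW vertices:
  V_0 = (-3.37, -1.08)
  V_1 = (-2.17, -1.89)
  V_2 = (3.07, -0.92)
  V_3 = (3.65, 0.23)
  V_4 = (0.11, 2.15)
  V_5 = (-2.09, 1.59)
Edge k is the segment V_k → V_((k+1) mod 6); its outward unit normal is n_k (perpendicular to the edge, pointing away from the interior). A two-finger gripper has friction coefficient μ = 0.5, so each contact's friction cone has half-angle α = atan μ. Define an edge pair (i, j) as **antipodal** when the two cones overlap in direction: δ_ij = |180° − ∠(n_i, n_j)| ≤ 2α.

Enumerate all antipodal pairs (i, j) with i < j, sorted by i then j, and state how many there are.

α = atan 0.5 = 26.57°;  2α = 53.13°
n_0 = (-0.5595, -0.8288)
n_1 = (+0.1820, -0.9833)
n_2 = (+0.8929, -0.4503)
n_3 = (+0.4768, +0.8790)
n_4 = (-0.2467, +0.9691)
n_5 = (-0.9017, +0.4323)
  (0,1): δ = 135.49°  ·
  (0,2): δ = 82.74°  ·
  (0,3): δ = 5.55°  ✓
  (0,4): δ = 48.30°  ✓
  (0,5): δ = 98.41°  ·
  (1,2): δ = 127.25°  ·
  (1,3): δ = 38.96°  ✓
  (1,4): δ = 3.79°  ✓
  (1,5): δ = 53.90°  ·
  (2,3): δ = 91.71°  ·
  (2,4): δ = 48.95°  ✓
  (2,5): δ = 1.15°  ✓
  (3,4): δ = 137.24°  ·
  (3,5): δ = 87.14°  ·
  (4,5): δ = 129.89°  ·
antipodal pairs: 6

count = 6; pairs: (0,3), (0,4), (1,3), (1,4), (2,4), (2,5)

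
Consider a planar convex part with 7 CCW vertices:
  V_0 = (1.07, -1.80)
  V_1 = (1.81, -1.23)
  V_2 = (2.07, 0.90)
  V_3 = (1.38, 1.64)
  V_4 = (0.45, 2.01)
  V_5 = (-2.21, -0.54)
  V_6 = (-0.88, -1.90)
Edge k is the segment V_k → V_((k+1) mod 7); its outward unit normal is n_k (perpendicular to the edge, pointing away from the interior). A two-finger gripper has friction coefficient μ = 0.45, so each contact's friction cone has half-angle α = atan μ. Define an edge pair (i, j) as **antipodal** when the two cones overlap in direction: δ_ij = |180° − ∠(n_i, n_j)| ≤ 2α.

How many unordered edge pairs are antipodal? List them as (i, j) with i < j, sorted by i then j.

count = 6; pairs: (0,4), (1,4), (2,5), (3,5), (3,6), (4,6)

α = atan 0.45 = 24.23°;  2α = 48.46°
n_0 = (+0.6102, -0.7922)
n_1 = (+0.9926, -0.1212)
n_2 = (+0.7314, +0.6820)
n_3 = (+0.3697, +0.9292)
n_4 = (-0.6920, +0.7219)
n_5 = (-0.7149, -0.6992)
n_6 = (+0.0512, -0.9987)
  (0,1): δ = 134.57°  ·
  (0,2): δ = 84.61°  ·
  (0,3): δ = 59.30°  ·
  (0,4): δ = 6.18°  ✓
  (0,5): δ = 96.76°  ·
  (0,6): δ = 145.33°  ·
  (1,2): δ = 130.04°  ·
  (1,3): δ = 104.74°  ·
  (1,4): δ = 39.25°  ✓
  (1,5): δ = 51.32°  ·
  (1,6): δ = 99.90°  ·
  (2,3): δ = 154.69°  ·
  (2,4): δ = 89.21°  ·
  (2,5): δ = 1.36°  ✓
  (2,6): δ = 49.94°  ·
  (3,4): δ = 114.51°  ·
  (3,5): δ = 23.94°  ✓
  (3,6): δ = 24.63°  ✓
  (4,5): δ = 89.43°  ·
  (4,6): δ = 40.85°  ✓
  (5,6): δ = 131.43°  ·
antipodal pairs: 6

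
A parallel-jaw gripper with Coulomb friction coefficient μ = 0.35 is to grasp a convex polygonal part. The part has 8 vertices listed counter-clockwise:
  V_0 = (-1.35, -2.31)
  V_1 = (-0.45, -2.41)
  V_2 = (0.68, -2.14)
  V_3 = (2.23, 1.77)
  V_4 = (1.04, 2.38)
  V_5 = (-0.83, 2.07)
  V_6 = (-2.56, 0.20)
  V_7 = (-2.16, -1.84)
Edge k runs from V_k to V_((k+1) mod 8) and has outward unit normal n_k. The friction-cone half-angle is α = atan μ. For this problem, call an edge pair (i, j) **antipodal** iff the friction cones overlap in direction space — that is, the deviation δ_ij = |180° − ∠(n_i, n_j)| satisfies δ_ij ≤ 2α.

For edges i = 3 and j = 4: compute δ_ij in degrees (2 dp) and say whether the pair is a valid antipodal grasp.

α = atan 0.35 = 19.29°;  2α = 38.58°
edge 3: e_3 = (-1.19, +0.61);  n_3 = (+0.4562, +0.8899)
edge 4: e_4 = (-1.87, -0.31);  n_4 = (-0.1635, +0.9865)
∠(n_3, n_4) = 36.55°
δ = |180° − 36.55°| = 143.45°
143.45° > 2α = 38.58°  →  invalid

δ = 143.45°, invalid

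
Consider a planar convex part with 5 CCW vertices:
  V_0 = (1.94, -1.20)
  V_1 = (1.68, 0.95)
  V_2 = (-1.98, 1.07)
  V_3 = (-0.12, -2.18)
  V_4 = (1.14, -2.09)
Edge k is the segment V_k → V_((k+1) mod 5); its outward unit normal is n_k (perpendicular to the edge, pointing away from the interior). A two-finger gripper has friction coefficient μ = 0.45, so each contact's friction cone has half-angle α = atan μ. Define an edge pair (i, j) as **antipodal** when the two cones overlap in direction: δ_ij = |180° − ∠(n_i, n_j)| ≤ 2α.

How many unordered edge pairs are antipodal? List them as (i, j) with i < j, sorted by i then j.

count = 2; pairs: (0,2), (1,3)

α = atan 0.45 = 24.23°;  2α = 48.46°
n_0 = (+0.9928, +0.1201)
n_1 = (+0.0328, +0.9995)
n_2 = (-0.8679, -0.4967)
n_3 = (+0.0712, -0.9975)
n_4 = (+0.7437, -0.6685)
  (0,1): δ = 98.77°  ·
  (0,2): δ = 22.89°  ✓
  (0,3): δ = 87.19°  ·
  (0,4): δ = 131.15°  ·
  (1,2): δ = 58.34°  ·
  (1,3): δ = 5.96°  ✓
  (1,4): δ = 49.93°  ·
  (2,3): δ = 115.70°  ·
  (2,4): δ = 71.73°  ·
  (3,4): δ = 136.04°  ·
antipodal pairs: 2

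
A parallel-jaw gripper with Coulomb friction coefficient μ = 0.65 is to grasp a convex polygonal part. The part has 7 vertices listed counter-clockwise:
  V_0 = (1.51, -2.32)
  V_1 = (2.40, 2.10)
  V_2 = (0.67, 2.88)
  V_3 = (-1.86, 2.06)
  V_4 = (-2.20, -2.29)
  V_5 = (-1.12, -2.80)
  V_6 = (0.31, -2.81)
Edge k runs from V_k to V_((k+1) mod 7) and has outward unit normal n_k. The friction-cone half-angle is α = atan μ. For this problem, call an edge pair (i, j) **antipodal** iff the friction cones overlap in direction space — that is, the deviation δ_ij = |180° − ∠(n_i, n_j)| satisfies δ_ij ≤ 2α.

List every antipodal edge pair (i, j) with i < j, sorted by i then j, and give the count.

α = atan 0.65 = 33.02°;  2α = 66.05°
n_0 = (+0.9803, -0.1974)
n_1 = (+0.4110, +0.9116)
n_2 = (-0.3083, +0.9513)
n_3 = (-0.9970, +0.0779)
n_4 = (-0.4270, -0.9042)
n_5 = (-0.0070, -1.0000)
n_6 = (+0.3780, -0.9258)
  (0,1): δ = 102.88°  ·
  (0,2): δ = 60.66°  ✓
  (0,3): δ = 6.92°  ✓
  (0,4): δ = 76.11°  ·
  (0,5): δ = 100.98°  ·
  (0,6): δ = 123.60°  ·
  (1,2): δ = 137.77°  ·
  (1,3): δ = 70.20°  ·
  (1,4): δ = 1.01°  ✓
  (1,5): δ = 23.87°  ✓
  (1,6): δ = 46.48°  ✓
  (2,3): δ = 112.43°  ·
  (2,4): δ = 43.24°  ✓
  (2,5): δ = 18.36°  ✓
  (2,6): δ = 4.25°  ✓
  (3,4): δ = 110.81°  ·
  (3,5): δ = 85.93°  ·
  (3,6): δ = 63.32°  ✓
  (4,5): δ = 155.12°  ·
  (4,6): δ = 132.51°  ·
  (5,6): δ = 157.39°  ·
antipodal pairs: 9

count = 9; pairs: (0,2), (0,3), (1,4), (1,5), (1,6), (2,4), (2,5), (2,6), (3,6)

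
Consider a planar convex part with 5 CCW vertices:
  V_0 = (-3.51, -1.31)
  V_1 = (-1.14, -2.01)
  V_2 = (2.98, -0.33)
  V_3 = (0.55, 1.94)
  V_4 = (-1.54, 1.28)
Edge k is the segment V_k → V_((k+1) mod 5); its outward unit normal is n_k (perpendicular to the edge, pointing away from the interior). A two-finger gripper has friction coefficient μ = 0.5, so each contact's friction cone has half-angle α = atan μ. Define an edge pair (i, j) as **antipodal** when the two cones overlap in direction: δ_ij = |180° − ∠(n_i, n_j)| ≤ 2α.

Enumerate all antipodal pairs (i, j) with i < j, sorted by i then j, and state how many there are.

α = atan 0.5 = 26.57°;  2α = 53.13°
n_0 = (-0.2833, -0.9590)
n_1 = (+0.3776, -0.9260)
n_2 = (+0.6826, +0.7308)
n_3 = (-0.3011, +0.9536)
n_4 = (-0.7959, +0.6054)
  (0,1): δ = 141.36°  ·
  (0,2): δ = 26.60°  ✓
  (0,3): δ = 33.98°  ✓
  (0,4): δ = 69.20°  ·
  (1,2): δ = 65.23°  ·
  (1,3): δ = 4.66°  ✓
  (1,4): δ = 30.56°  ✓
  (2,3): δ = 119.42°  ·
  (2,4): δ = 84.21°  ·
  (3,4): δ = 144.78°  ·
antipodal pairs: 4

count = 4; pairs: (0,2), (0,3), (1,3), (1,4)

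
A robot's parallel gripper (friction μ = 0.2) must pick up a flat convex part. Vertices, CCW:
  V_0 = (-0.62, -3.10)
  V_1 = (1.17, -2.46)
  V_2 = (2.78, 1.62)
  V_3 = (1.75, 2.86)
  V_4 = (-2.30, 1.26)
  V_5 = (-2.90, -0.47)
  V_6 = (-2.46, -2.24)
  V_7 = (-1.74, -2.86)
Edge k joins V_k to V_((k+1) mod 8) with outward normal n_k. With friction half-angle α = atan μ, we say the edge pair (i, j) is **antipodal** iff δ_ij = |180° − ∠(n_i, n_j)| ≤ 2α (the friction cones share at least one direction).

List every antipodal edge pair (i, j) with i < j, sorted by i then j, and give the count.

count = 3; pairs: (0,3), (1,4), (2,6)

α = atan 0.2 = 11.31°;  2α = 22.62°
n_0 = (+0.3367, -0.9416)
n_1 = (+0.9302, -0.3671)
n_2 = (+0.7692, +0.6390)
n_3 = (-0.3674, +0.9301)
n_4 = (-0.9448, +0.3277)
n_5 = (-0.9705, -0.2412)
n_6 = (-0.6525, -0.7578)
n_7 = (-0.2095, -0.9778)
  (0,1): δ = 131.21°  ·
  (0,2): δ = 69.96°  ·
  (0,3): δ = 1.88°  ✓
  (0,4): δ = 51.20°  ·
  (0,5): δ = 84.29°  ·
  (0,6): δ = 119.59°  ·
  (0,7): δ = 148.23°  ·
  (1,2): δ = 118.75°  ·
  (1,3): δ = 46.91°  ·
  (1,4): δ = 2.41°  ✓
  (1,5): δ = 35.49°  ·
  (1,6): δ = 70.80°  ·
  (1,7): δ = 99.44°  ·
  (2,3): δ = 108.16°  ·
  (2,4): δ = 58.84°  ·
  (2,5): δ = 25.75°  ·
  (2,6): δ = 9.55°  ✓
  (2,7): δ = 38.19°  ·
  (3,4): δ = 130.68°  ·
  (3,5): δ = 97.60°  ·
  (3,6): δ = 62.29°  ·
  (3,7): δ = 33.65°  ·
  (4,5): δ = 146.91°  ·
  (4,6): δ = 111.60°  ·
  (4,7): δ = 82.97°  ·
  (5,6): δ = 144.69°  ·
  (5,7): δ = 116.05°  ·
  (6,7): δ = 151.36°  ·
antipodal pairs: 3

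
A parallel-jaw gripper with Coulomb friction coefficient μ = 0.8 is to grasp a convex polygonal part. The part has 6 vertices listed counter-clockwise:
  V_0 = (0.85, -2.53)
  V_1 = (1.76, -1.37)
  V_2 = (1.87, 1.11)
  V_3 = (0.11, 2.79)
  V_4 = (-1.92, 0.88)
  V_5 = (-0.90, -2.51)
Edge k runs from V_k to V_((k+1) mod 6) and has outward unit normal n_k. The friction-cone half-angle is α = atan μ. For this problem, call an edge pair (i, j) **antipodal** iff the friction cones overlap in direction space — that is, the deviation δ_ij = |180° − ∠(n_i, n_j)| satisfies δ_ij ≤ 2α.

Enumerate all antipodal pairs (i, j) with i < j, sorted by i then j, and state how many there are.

α = atan 0.8 = 38.66°;  2α = 77.32°
n_0 = (+0.7868, -0.6172)
n_1 = (+0.9990, -0.0443)
n_2 = (+0.6905, +0.7234)
n_3 = (-0.6853, +0.7283)
n_4 = (-0.9576, -0.2881)
n_5 = (-0.0114, -0.9999)
  (0,1): δ = 144.43°  ·
  (0,2): δ = 95.55°  ·
  (0,3): δ = 8.63°  ✓
  (0,4): δ = 54.86°  ✓
  (0,5): δ = 127.46°  ·
  (1,2): δ = 131.13°  ·
  (1,3): δ = 44.20°  ✓
  (1,4): δ = 19.29°  ✓
  (1,5): δ = 91.88°  ·
  (2,3): δ = 93.08°  ·
  (2,4): δ = 29.59°  ✓
  (2,5): δ = 43.01°  ✓
  (3,4): δ = 116.51°  ·
  (3,5): δ = 43.91°  ✓
  (4,5): δ = 107.40°  ·
antipodal pairs: 7

count = 7; pairs: (0,3), (0,4), (1,3), (1,4), (2,4), (2,5), (3,5)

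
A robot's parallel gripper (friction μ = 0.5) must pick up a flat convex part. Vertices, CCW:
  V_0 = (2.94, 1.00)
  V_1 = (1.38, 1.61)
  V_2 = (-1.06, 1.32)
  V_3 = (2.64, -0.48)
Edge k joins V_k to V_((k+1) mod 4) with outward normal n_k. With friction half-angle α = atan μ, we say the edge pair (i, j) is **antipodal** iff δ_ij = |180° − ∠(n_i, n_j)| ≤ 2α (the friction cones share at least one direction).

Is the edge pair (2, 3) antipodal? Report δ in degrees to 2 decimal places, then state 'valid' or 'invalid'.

δ = 75.52°, invalid

α = atan 0.5 = 26.57°;  2α = 53.13°
edge 2: e_2 = (+3.70, -1.80);  n_2 = (-0.4375, -0.8992)
edge 3: e_3 = (+0.30, +1.48);  n_3 = (+0.9801, -0.1987)
∠(n_2, n_3) = 104.48°
δ = |180° − 104.48°| = 75.52°
75.52° > 2α = 53.13°  →  invalid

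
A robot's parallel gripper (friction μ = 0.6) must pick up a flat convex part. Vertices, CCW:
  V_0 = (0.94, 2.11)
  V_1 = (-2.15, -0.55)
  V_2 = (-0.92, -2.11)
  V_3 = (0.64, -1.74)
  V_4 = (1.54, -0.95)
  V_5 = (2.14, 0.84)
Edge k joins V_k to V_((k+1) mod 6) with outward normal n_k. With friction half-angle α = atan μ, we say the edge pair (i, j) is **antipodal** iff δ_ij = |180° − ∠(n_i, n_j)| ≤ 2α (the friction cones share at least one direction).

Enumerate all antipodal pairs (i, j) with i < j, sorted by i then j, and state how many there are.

α = atan 0.6 = 30.96°;  2α = 61.93°
n_0 = (-0.6524, +0.7579)
n_1 = (-0.7853, -0.6192)
n_2 = (+0.2308, -0.9730)
n_3 = (+0.6597, -0.7515)
n_4 = (+0.9482, -0.3178)
n_5 = (+0.7269, +0.6868)
  (0,1): δ = 92.47°  ·
  (0,2): δ = 27.38°  ✓
  (0,3): δ = 0.55°  ✓
  (0,4): δ = 30.75°  ✓
  (0,5): δ = 92.65°  ·
  (1,2): δ = 114.91°  ·
  (1,3): δ = 86.98°  ·
  (1,4): δ = 56.79°  ✓
  (1,5): δ = 5.12°  ✓
  (2,3): δ = 152.07°  ·
  (2,4): δ = 121.87°  ·
  (2,5): δ = 59.97°  ✓
  (3,4): δ = 149.81°  ·
  (3,5): δ = 87.90°  ·
  (4,5): δ = 118.09°  ·
antipodal pairs: 6

count = 6; pairs: (0,2), (0,3), (0,4), (1,4), (1,5), (2,5)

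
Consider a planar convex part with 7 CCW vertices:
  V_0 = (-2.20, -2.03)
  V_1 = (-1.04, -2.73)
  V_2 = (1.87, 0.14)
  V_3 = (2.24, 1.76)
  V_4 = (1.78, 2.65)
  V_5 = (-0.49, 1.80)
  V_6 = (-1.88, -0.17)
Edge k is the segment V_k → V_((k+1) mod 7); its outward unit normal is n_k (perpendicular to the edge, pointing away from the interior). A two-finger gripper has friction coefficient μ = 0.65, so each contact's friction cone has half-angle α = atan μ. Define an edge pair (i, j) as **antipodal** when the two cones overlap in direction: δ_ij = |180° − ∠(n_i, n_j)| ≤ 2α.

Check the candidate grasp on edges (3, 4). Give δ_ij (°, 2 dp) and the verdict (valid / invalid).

δ = 96.80°, invalid

α = atan 0.65 = 33.02°;  2α = 66.05°
edge 3: e_3 = (-0.46, +0.89);  n_3 = (+0.8884, +0.4592)
edge 4: e_4 = (-2.27, -0.85);  n_4 = (-0.3507, +0.9365)
∠(n_3, n_4) = 83.20°
δ = |180° − 83.20°| = 96.80°
96.80° > 2α = 66.05°  →  invalid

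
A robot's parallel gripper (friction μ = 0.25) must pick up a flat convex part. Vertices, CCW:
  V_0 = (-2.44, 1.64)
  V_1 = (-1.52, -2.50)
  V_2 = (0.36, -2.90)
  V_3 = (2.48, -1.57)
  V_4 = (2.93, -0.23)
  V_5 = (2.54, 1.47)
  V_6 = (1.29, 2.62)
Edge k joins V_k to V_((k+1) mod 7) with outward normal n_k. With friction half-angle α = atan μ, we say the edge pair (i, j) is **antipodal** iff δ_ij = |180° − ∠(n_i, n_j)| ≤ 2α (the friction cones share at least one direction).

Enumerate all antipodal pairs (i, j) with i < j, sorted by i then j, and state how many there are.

count = 3; pairs: (0,4), (1,6), (2,6)

α = atan 0.25 = 14.04°;  2α = 28.07°
n_0 = (-0.9762, -0.2169)
n_1 = (-0.2081, -0.9781)
n_2 = (+0.5314, -0.8471)
n_3 = (+0.9480, -0.3183)
n_4 = (+0.9747, +0.2236)
n_5 = (+0.6771, +0.7359)
n_6 = (-0.2541, +0.9672)
  (0,1): δ = 114.54°  ·
  (0,2): δ = 70.43°  ·
  (0,3): δ = 31.09°  ·
  (0,4): δ = 0.39°  ✓
  (0,5): δ = 34.86°  ·
  (0,6): δ = 92.19°  ·
  (1,2): δ = 135.89°  ·
  (1,3): δ = 96.55°  ·
  (1,4): δ = 65.07°  ·
  (1,5): δ = 30.60°  ·
  (1,6): δ = 26.73°  ✓
  (2,3): δ = 140.67°  ·
  (2,4): δ = 109.18°  ·
  (2,5): δ = 74.72°  ·
  (2,6): δ = 17.38°  ✓
  (3,4): δ = 148.52°  ·
  (3,5): δ = 114.05°  ·
  (3,6): δ = 56.72°  ·
  (4,5): δ = 145.53°  ·
  (4,6): δ = 88.20°  ·
  (5,6): δ = 122.67°  ·
antipodal pairs: 3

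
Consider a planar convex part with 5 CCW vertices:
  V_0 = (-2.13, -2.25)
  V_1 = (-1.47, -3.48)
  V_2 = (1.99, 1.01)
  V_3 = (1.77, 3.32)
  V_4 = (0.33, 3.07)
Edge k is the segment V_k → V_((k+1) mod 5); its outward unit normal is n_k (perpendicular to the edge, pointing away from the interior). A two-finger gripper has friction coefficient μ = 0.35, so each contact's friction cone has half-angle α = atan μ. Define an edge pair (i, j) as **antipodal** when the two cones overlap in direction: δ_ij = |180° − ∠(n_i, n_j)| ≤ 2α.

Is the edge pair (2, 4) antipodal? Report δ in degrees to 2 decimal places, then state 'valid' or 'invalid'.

α = atan 0.35 = 19.29°;  2α = 38.58°
edge 2: e_2 = (-0.22, +2.31);  n_2 = (+0.9955, +0.0948)
edge 4: e_4 = (-2.46, -5.32);  n_4 = (-0.9077, +0.4197)
∠(n_2, n_4) = 149.74°
δ = |180° − 149.74°| = 30.26°
30.26° ≤ 2α = 38.58°  →  valid

δ = 30.26°, valid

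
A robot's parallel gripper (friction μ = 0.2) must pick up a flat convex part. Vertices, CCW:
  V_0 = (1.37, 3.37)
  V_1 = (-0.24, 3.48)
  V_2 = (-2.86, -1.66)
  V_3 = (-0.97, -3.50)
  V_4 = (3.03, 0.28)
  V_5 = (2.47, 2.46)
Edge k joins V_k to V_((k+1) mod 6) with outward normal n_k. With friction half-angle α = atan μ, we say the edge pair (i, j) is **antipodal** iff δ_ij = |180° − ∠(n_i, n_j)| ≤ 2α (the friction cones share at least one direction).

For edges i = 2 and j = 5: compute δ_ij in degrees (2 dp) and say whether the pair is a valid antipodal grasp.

δ = 4.63°, valid

α = atan 0.2 = 11.31°;  2α = 22.62°
edge 2: e_2 = (+1.89, -1.84);  n_2 = (-0.6976, -0.7165)
edge 5: e_5 = (-1.10, +0.91);  n_5 = (+0.6374, +0.7705)
∠(n_2, n_5) = 175.37°
δ = |180° − 175.37°| = 4.63°
4.63° ≤ 2α = 22.62°  →  valid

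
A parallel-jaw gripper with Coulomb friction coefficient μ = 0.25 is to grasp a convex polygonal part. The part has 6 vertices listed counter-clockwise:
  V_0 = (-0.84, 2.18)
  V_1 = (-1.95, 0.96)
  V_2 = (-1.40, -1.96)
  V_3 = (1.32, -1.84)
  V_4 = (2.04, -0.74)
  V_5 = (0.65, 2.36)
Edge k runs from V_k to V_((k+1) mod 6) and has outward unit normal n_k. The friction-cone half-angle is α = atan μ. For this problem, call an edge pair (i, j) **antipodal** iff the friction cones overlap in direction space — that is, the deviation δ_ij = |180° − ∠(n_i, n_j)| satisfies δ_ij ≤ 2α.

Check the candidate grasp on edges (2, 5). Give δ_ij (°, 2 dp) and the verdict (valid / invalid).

δ = 4.36°, valid

α = atan 0.25 = 14.04°;  2α = 28.07°
edge 2: e_2 = (+2.72, +0.12);  n_2 = (+0.0441, -0.9990)
edge 5: e_5 = (-1.49, -0.18);  n_5 = (-0.1199, +0.9928)
∠(n_2, n_5) = 175.64°
δ = |180° − 175.64°| = 4.36°
4.36° ≤ 2α = 28.07°  →  valid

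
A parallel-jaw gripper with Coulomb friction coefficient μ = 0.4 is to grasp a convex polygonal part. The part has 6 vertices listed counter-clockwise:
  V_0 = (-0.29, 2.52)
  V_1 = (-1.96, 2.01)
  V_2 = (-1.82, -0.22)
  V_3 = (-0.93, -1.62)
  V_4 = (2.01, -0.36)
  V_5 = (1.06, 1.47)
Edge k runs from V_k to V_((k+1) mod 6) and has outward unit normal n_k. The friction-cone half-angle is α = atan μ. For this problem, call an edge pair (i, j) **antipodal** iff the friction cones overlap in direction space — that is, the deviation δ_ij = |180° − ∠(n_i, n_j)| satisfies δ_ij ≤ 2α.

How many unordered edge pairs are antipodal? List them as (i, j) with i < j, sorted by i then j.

α = atan 0.4 = 21.80°;  2α = 43.60°
n_0 = (-0.2921, +0.9564)
n_1 = (-0.9980, -0.0627)
n_2 = (-0.8439, -0.5365)
n_3 = (+0.3939, -0.9191)
n_4 = (+0.8875, +0.4607)
n_5 = (+0.6139, +0.7894)
  (0,1): δ = 103.39°  ·
  (0,2): δ = 74.54°  ·
  (0,3): δ = 6.22°  ✓
  (0,4): δ = 100.45°  ·
  (0,5): δ = 125.14°  ·
  (1,2): δ = 151.15°  ·
  (1,3): δ = 70.39°  ·
  (1,4): δ = 23.84°  ✓
  (1,5): δ = 48.53°  ·
  (2,3): δ = 99.25°  ·
  (2,4): δ = 5.01°  ✓
  (2,5): δ = 19.68°  ✓
  (3,4): δ = 85.76°  ·
  (3,5): δ = 61.07°  ·
  (4,5): δ = 155.31°  ·
antipodal pairs: 4

count = 4; pairs: (0,3), (1,4), (2,4), (2,5)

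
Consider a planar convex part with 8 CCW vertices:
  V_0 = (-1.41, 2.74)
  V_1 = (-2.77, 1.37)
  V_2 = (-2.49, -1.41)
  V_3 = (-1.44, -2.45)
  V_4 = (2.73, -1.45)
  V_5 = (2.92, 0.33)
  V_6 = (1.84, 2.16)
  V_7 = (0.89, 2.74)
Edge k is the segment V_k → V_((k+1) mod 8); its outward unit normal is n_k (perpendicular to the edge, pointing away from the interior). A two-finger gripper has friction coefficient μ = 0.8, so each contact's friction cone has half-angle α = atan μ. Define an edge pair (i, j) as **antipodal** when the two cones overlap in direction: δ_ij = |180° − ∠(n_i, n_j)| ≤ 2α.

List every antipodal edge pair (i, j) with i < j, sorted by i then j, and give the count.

count = 13; pairs: (0,3), (0,4), (0,5), (1,4), (1,5), (1,6), (2,4), (2,5), (2,6), (2,7), (3,5), (3,6), (3,7)

α = atan 0.8 = 38.66°;  2α = 77.32°
n_0 = (-0.7097, +0.7045)
n_1 = (-0.9950, -0.1002)
n_2 = (-0.7037, -0.7105)
n_3 = (+0.2332, -0.9724)
n_4 = (+0.9944, -0.1061)
n_5 = (+0.8612, +0.5083)
n_6 = (+0.5211, +0.8535)
n_7 = (+0.0000, +1.0000)
  (0,1): δ = 129.46°  ·
  (0,2): δ = 89.94°  ·
  (0,3): δ = 31.72°  ✓
  (0,4): δ = 38.70°  ✓
  (0,5): δ = 75.34°  ✓
  (0,6): δ = 103.38°  ·
  (0,7): δ = 134.79°  ·
  (1,2): δ = 140.48°  ·
  (1,3): δ = 82.27°  ·
  (1,4): δ = 11.84°  ✓
  (1,5): δ = 24.80°  ✓
  (1,6): δ = 52.84°  ✓
  (1,7): δ = 84.25°  ·
  (2,3): δ = 121.79°  ·
  (2,4): δ = 51.37°  ✓
  (2,5): δ = 14.73°  ✓
  (2,6): δ = 13.32°  ✓
  (2,7): δ = 44.73°  ✓
  (3,4): δ = 109.58°  ·
  (3,5): δ = 72.94°  ✓
  (3,6): δ = 44.89°  ✓
  (3,7): δ = 13.49°  ✓
  (4,5): δ = 143.36°  ·
  (4,6): δ = 115.31°  ·
  (4,7): δ = 83.91°  ·
  (5,6): δ = 151.95°  ·
  (5,7): δ = 120.55°  ·
  (6,7): δ = 148.59°  ·
antipodal pairs: 13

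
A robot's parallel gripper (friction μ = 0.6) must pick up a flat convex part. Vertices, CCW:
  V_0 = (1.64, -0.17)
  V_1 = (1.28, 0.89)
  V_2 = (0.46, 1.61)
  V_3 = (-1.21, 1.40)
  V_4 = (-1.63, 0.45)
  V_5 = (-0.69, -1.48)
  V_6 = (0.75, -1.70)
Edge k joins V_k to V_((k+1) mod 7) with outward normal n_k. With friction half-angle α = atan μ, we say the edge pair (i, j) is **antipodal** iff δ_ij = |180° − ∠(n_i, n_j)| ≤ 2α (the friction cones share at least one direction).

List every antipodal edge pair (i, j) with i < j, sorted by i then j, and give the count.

α = atan 0.6 = 30.96°;  2α = 61.93°
n_0 = (+0.9469, +0.3216)
n_1 = (+0.6598, +0.7514)
n_2 = (-0.1248, +0.9922)
n_3 = (-0.9146, +0.4044)
n_4 = (-0.8990, -0.4379)
n_5 = (-0.1510, -0.9885)
n_6 = (+0.8644, -0.5028)
  (0,1): δ = 150.04°  ·
  (0,2): δ = 101.59°  ·
  (0,3): δ = 42.61°  ✓
  (0,4): δ = 7.21°  ✓
  (0,5): δ = 62.55°  ·
  (0,6): δ = 131.05°  ·
  (1,2): δ = 131.55°  ·
  (1,3): δ = 72.57°  ·
  (1,4): δ = 22.75°  ✓
  (1,5): δ = 32.60°  ✓
  (1,6): δ = 101.10°  ·
  (2,3): δ = 121.02°  ·
  (2,4): δ = 71.20°  ·
  (2,5): δ = 15.85°  ✓
  (2,6): δ = 52.65°  ✓
  (3,4): δ = 130.18°  ·
  (3,5): δ = 74.84°  ·
  (3,6): δ = 6.34°  ✓
  (4,5): δ = 124.65°  ·
  (4,6): δ = 56.15°  ✓
  (5,6): δ = 111.50°  ·
antipodal pairs: 8

count = 8; pairs: (0,3), (0,4), (1,4), (1,5), (2,5), (2,6), (3,6), (4,6)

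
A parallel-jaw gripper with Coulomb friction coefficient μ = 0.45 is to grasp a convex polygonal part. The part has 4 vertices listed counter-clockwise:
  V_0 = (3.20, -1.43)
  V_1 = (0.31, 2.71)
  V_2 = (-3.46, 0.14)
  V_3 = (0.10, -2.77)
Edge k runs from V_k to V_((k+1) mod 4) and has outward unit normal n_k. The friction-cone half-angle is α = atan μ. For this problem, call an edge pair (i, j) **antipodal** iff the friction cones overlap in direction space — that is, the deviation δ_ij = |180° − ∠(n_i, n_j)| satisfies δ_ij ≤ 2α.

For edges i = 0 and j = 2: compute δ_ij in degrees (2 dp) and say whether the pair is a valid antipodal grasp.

δ = 15.82°, valid

α = atan 0.45 = 24.23°;  2α = 48.46°
edge 0: e_0 = (-2.89, +4.14);  n_0 = (+0.8200, +0.5724)
edge 2: e_2 = (+3.56, -2.91);  n_2 = (-0.6329, -0.7742)
∠(n_0, n_2) = 164.18°
δ = |180° − 164.18°| = 15.82°
15.82° ≤ 2α = 48.46°  →  valid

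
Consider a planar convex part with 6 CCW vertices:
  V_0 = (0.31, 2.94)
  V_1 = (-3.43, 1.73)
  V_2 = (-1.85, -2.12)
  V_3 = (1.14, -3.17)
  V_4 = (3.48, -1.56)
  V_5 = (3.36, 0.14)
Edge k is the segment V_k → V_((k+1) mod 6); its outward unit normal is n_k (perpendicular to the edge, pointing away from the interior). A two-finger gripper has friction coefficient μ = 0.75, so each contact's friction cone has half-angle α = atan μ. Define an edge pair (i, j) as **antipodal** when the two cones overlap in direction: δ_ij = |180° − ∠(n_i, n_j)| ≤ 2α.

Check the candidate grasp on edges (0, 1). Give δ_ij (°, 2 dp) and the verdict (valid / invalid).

α = atan 0.75 = 36.87°;  2α = 73.74°
edge 0: e_0 = (-3.74, -1.21);  n_0 = (-0.3078, +0.9514)
edge 1: e_1 = (+1.58, -3.85);  n_1 = (-0.9251, -0.3797)
∠(n_0, n_1) = 94.38°
δ = |180° − 94.38°| = 85.62°
85.62° > 2α = 73.74°  →  invalid

δ = 85.62°, invalid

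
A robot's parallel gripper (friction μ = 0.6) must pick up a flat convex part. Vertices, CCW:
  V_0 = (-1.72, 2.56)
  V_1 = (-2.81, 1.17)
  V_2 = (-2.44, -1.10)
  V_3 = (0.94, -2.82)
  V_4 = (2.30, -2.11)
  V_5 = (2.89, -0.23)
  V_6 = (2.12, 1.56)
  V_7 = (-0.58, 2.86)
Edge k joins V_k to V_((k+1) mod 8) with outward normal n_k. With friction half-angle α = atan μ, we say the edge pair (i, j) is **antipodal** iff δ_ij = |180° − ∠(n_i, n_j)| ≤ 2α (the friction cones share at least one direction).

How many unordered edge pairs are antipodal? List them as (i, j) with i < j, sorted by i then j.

count = 12; pairs: (0,3), (0,4), (0,5), (1,4), (1,5), (1,6), (2,5), (2,6), (2,7), (3,6), (3,7), (4,7)

α = atan 0.6 = 30.96°;  2α = 61.93°
n_0 = (-0.7869, +0.6171)
n_1 = (-0.9870, -0.1609)
n_2 = (-0.4535, -0.8912)
n_3 = (+0.4628, -0.8865)
n_4 = (+0.9541, -0.2994)
n_5 = (+0.9186, +0.3952)
n_6 = (+0.4338, +0.9010)
n_7 = (-0.2545, +0.9671)
  (0,1): δ = 132.64°  ·
  (0,2): δ = 78.87°  ·
  (0,3): δ = 24.33°  ✓
  (0,4): δ = 20.68°  ✓
  (0,5): δ = 61.38°  ✓
  (0,6): δ = 102.39°  ·
  (0,7): δ = 142.85°  ·
  (1,2): δ = 126.23°  ·
  (1,3): δ = 71.69°  ·
  (1,4): δ = 26.68°  ✓
  (1,5): δ = 14.02°  ✓
  (1,6): δ = 55.03°  ✓
  (1,7): δ = 95.49°  ·
  (2,3): δ = 125.46°  ·
  (2,4): δ = 80.45°  ·
  (2,5): δ = 39.75°  ✓
  (2,6): δ = 1.26°  ✓
  (2,7): δ = 41.71°  ✓
  (3,4): δ = 134.99°  ·
  (3,5): δ = 94.29°  ·
  (3,6): δ = 53.28°  ✓
  (3,7): δ = 12.82°  ✓
  (4,5): δ = 139.30°  ·
  (4,6): δ = 98.29°  ·
  (4,7): δ = 57.83°  ✓
  (5,6): δ = 138.99°  ·
  (5,7): δ = 98.53°  ·
  (6,7): δ = 139.55°  ·
antipodal pairs: 12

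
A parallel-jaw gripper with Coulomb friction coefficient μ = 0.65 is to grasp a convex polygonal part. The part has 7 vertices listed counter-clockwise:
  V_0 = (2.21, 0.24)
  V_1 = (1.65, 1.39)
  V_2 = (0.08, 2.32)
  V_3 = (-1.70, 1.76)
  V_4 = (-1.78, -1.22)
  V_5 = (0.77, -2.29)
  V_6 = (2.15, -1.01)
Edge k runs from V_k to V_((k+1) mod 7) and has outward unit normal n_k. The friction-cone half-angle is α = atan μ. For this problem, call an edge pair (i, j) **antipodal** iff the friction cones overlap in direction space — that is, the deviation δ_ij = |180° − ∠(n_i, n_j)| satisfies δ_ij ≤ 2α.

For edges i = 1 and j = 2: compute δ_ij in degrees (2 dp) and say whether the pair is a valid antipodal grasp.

α = atan 0.65 = 33.02°;  2α = 66.05°
edge 1: e_1 = (-1.57, +0.93);  n_1 = (+0.5097, +0.8604)
edge 2: e_2 = (-1.78, -0.56);  n_2 = (-0.3001, +0.9539)
∠(n_1, n_2) = 48.10°
δ = |180° − 48.10°| = 131.90°
131.90° > 2α = 66.05°  →  invalid

δ = 131.90°, invalid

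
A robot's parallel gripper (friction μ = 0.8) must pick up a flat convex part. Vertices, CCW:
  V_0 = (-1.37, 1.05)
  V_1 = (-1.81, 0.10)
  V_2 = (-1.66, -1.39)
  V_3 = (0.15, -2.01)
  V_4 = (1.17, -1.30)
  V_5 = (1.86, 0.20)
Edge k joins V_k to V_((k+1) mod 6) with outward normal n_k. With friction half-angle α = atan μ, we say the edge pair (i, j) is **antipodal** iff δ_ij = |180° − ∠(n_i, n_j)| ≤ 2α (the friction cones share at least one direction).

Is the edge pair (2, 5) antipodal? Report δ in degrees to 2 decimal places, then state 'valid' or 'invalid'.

α = atan 0.8 = 38.66°;  2α = 77.32°
edge 2: e_2 = (+1.81, -0.62);  n_2 = (-0.3241, -0.9460)
edge 5: e_5 = (-3.23, +0.85);  n_5 = (+0.2545, +0.9671)
∠(n_2, n_5) = 175.84°
δ = |180° − 175.84°| = 4.16°
4.16° ≤ 2α = 77.32°  →  valid

δ = 4.16°, valid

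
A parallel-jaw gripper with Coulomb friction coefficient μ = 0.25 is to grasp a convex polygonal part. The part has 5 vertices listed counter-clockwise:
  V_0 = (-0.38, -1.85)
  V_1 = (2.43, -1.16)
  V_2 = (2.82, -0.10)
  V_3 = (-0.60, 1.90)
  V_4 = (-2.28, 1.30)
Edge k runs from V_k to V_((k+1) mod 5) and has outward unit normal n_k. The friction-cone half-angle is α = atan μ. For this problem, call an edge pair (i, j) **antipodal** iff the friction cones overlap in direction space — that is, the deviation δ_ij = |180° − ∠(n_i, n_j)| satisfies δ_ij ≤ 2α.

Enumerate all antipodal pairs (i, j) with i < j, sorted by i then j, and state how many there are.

count = 1; pairs: (0,3)

α = atan 0.25 = 14.04°;  2α = 28.07°
n_0 = (+0.2385, -0.9712)
n_1 = (+0.9385, -0.3453)
n_2 = (+0.5048, +0.8632)
n_3 = (-0.3363, +0.9417)
n_4 = (-0.8563, -0.5165)
  (0,1): δ = 124.00°  ·
  (0,2): δ = 44.12°  ·
  (0,3): δ = 5.86°  ✓
  (0,4): δ = 107.30°  ·
  (1,2): δ = 100.12°  ·
  (1,3): δ = 50.15°  ·
  (1,4): δ = 51.30°  ·
  (2,3): δ = 130.03°  ·
  (2,4): δ = 28.58°  ·
  (3,4): δ = 78.56°  ·
antipodal pairs: 1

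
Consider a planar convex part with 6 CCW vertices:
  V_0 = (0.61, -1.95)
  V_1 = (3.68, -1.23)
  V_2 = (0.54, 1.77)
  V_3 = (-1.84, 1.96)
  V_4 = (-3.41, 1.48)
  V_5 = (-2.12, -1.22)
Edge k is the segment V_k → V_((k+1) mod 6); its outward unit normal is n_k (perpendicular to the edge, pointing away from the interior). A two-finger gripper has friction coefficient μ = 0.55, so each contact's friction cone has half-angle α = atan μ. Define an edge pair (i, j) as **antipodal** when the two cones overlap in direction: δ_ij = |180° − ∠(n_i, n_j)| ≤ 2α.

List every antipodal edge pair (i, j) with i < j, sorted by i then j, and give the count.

α = atan 0.55 = 28.81°;  2α = 57.62°
n_0 = (+0.2283, -0.9736)
n_1 = (+0.6908, +0.7230)
n_2 = (+0.0796, +0.9968)
n_3 = (-0.2924, +0.9563)
n_4 = (-0.9023, -0.4311)
n_5 = (-0.2583, -0.9661)
  (0,1): δ = 56.89°  ✓
  (0,2): δ = 17.76°  ✓
  (0,3): δ = 3.80°  ✓
  (0,4): δ = 102.34°  ·
  (0,5): δ = 151.83°  ·
  (1,2): δ = 140.87°  ·
  (1,3): δ = 119.31°  ·
  (1,4): δ = 20.77°  ✓
  (1,5): δ = 28.72°  ✓
  (2,3): δ = 158.44°  ·
  (2,4): δ = 59.90°  ·
  (2,5): δ = 10.41°  ✓
  (3,4): δ = 81.46°  ·
  (3,5): δ = 31.97°  ✓
  (4,5): δ = 130.51°  ·
antipodal pairs: 7

count = 7; pairs: (0,1), (0,2), (0,3), (1,4), (1,5), (2,5), (3,5)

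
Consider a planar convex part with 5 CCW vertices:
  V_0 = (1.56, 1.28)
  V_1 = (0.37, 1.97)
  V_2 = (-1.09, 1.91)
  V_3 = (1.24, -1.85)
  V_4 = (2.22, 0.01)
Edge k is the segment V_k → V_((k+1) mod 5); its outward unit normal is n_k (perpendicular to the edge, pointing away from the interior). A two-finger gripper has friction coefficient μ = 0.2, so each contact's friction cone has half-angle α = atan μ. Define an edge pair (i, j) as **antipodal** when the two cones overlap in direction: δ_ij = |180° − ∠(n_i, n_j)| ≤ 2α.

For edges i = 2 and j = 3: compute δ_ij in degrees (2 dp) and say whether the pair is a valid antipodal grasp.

α = atan 0.2 = 11.31°;  2α = 22.62°
edge 2: e_2 = (+2.33, -3.76);  n_2 = (-0.8500, -0.5267)
edge 3: e_3 = (+0.98, +1.86);  n_3 = (+0.8847, -0.4661)
∠(n_2, n_3) = 120.43°
δ = |180° − 120.43°| = 59.57°
59.57° > 2α = 22.62°  →  invalid

δ = 59.57°, invalid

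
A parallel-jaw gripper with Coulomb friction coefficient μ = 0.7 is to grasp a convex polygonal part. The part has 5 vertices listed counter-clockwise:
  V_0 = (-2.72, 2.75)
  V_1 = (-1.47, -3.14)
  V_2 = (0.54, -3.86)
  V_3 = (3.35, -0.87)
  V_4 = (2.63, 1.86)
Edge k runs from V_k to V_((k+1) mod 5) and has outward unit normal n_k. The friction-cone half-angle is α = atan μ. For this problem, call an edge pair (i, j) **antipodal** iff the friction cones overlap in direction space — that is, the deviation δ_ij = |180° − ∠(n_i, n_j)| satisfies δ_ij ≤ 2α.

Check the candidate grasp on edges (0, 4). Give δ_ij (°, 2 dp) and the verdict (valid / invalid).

α = atan 0.7 = 34.99°;  2α = 69.98°
edge 0: e_0 = (+1.25, -5.89);  n_0 = (-0.9782, -0.2076)
edge 4: e_4 = (-5.35, +0.89);  n_4 = (+0.1641, +0.9864)
∠(n_0, n_4) = 111.43°
δ = |180° − 111.43°| = 68.57°
68.57° ≤ 2α = 69.98°  →  valid

δ = 68.57°, valid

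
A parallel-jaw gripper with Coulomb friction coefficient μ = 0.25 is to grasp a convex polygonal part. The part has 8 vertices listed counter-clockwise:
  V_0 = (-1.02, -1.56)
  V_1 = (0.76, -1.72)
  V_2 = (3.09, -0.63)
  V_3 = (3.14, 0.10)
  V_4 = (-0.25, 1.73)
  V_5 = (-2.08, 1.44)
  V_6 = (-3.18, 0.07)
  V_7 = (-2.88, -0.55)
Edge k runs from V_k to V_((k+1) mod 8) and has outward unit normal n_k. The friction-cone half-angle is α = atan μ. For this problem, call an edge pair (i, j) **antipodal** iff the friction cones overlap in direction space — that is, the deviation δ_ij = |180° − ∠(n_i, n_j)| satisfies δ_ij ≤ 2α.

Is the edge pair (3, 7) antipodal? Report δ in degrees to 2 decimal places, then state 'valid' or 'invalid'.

δ = 2.82°, valid

α = atan 0.25 = 14.04°;  2α = 28.07°
edge 3: e_3 = (-3.39, +1.63);  n_3 = (+0.4333, +0.9012)
edge 7: e_7 = (+1.86, -1.01);  n_7 = (-0.4772, -0.8788)
∠(n_3, n_7) = 177.18°
δ = |180° − 177.18°| = 2.82°
2.82° ≤ 2α = 28.07°  →  valid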